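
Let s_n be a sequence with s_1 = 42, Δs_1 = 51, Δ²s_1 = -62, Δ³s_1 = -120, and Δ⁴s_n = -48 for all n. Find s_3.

Build the table forward from the leading diagonal:
Fourth differences: -48, -48, -48
Third differences: -120, -168, -216
Second differences: -62, -182, -350
First differences: 51, -11, -193
s: 42, 93, 82

82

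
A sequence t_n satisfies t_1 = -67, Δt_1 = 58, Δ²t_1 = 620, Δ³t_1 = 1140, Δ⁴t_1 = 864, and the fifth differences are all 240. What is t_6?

22383

Build the table forward from the leading diagonal:
Fifth differences: 240, 240, 240, 240, 240, 240
Fourth differences: 864, 1104, 1344, 1584, 1824, 2064
Third differences: 1140, 2004, 3108, 4452, 6036, 7860
Second differences: 620, 1760, 3764, 6872, 11324, 17360
First differences: 58, 678, 2438, 6202, 13074, 24398
t: -67, -9, 669, 3107, 9309, 22383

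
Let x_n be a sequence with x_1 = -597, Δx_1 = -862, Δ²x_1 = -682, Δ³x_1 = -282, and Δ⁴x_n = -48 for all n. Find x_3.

-3003

Build the table forward from the leading diagonal:
Fourth differences: -48, -48, -48
Third differences: -282, -330, -378
Second differences: -682, -964, -1294
First differences: -862, -1544, -2508
x: -597, -1459, -3003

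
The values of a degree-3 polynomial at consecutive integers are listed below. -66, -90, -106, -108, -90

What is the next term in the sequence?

-46

-24, -16, -2, 18
8, 14, 20
6, 6
Constant third difference = 6, so extend:
20 + 6 = 26;  18 + 26 = 44;  -90 + 44 = -46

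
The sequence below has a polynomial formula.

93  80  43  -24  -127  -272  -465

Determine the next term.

-712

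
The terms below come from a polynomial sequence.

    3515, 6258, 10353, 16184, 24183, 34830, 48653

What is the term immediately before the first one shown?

First differences: 2743, 4095, 5831, 7999, 10647, 13823
Second differences: 1352, 1736, 2168, 2648, 3176
Third differences: 384, 432, 480, 528
Fourth differences: 48, 48, 48
The fourth differences are constant at 48.
Work back: 384 − 48 = 336;  1352 − 336 = 1016;  2743 − 1016 = 1727;  3515 − 1727 = 1788

1788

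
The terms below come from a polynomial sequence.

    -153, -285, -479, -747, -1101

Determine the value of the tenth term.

-132  -194  -268  -354
-62  -74  -86
-12  -12
The third differences are constant (-12).
-86 − 12 = -98;  -354 − 98 = -452;  -1101 − 452 = -1553
-98 − 12 = -110;  -452 − 110 = -562;  -1553 − 562 = -2115
-110 − 12 = -122;  -562 − 122 = -684;  -2115 − 684 = -2799
-122 − 12 = -134;  -684 − 134 = -818;  -2799 − 818 = -3617
-134 − 12 = -146;  -818 − 146 = -964;  -3617 − 964 = -4581

-4581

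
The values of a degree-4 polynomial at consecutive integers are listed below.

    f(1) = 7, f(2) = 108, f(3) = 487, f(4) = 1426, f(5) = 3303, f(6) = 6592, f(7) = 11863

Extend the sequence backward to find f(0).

-2

101, 379, 939, 1877, 3289, 5271
278, 560, 938, 1412, 1982
282, 378, 474, 570
96, 96, 96
The fourth differences are constant at 96.
Work back: 282 − 96 = 186;  278 − 186 = 92;  101 − 92 = 9;  7 − 9 = -2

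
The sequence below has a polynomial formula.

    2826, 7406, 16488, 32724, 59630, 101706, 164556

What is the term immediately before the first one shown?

840

First differences: 4580  9082  16236  26906  42076  62850
Second differences: 4502  7154  10670  15170  20774
Third differences: 2652  3516  4500  5604
Fourth differences: 864  984  1104
Fifth differences: 120  120
The fifth differences are constant at 120.
Work back: 864 − 120 = 744;  2652 − 744 = 1908;  4502 − 1908 = 2594;  4580 − 2594 = 1986;  2826 − 1986 = 840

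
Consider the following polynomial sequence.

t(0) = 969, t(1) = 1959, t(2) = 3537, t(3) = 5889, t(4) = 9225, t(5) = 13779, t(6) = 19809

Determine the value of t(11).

82809

D1: 990, 1578, 2352, 3336, 4554, 6030
D2: 588, 774, 984, 1218, 1476
D3: 186, 210, 234, 258
D4: 24, 24, 24
Fourth differences constant at 24.
258 + 24 = 282;  1476 + 282 = 1758;  6030 + 1758 = 7788;  19809 + 7788 = 27597
282 + 24 = 306;  1758 + 306 = 2064;  7788 + 2064 = 9852;  27597 + 9852 = 37449
306 + 24 = 330;  2064 + 330 = 2394;  9852 + 2394 = 12246;  37449 + 12246 = 49695
330 + 24 = 354;  2394 + 354 = 2748;  12246 + 2748 = 14994;  49695 + 14994 = 64689
354 + 24 = 378;  2748 + 378 = 3126;  14994 + 3126 = 18120;  64689 + 18120 = 82809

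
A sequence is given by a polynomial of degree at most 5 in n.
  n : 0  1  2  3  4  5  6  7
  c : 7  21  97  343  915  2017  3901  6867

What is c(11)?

D1: 14 , 76 , 246 , 572 , 1102 , 1884 , 2966
D2: 62 , 170 , 326 , 530 , 782 , 1082
D3: 108 , 156 , 204 , 252 , 300
D4: 48 , 48 , 48 , 48
Fourth differences constant at 48.
300 + 48 = 348;  1082 + 348 = 1430;  2966 + 1430 = 4396;  6867 + 4396 = 11263
348 + 48 = 396;  1430 + 396 = 1826;  4396 + 1826 = 6222;  11263 + 6222 = 17485
396 + 48 = 444;  1826 + 444 = 2270;  6222 + 2270 = 8492;  17485 + 8492 = 25977
444 + 48 = 492;  2270 + 492 = 2762;  8492 + 2762 = 11254;  25977 + 11254 = 37231

37231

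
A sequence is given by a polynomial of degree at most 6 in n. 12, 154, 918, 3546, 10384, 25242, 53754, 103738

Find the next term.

D1: 142, 764, 2628, 6838, 14858, 28512, 49984
D2: 622, 1864, 4210, 8020, 13654, 21472
D3: 1242, 2346, 3810, 5634, 7818
D4: 1104, 1464, 1824, 2184
D5: 360, 360, 360
Fifth differences constant at 360.
2184 + 360 = 2544;  7818 + 2544 = 10362;  21472 + 10362 = 31834;  49984 + 31834 = 81818;  103738 + 81818 = 185556

185556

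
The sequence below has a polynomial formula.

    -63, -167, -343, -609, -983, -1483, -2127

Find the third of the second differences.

-108

D1: -104, -176, -266, -374, -500, -644
D2: -72, -90, -108, -126, -144
D3: -18, -18, -18, -18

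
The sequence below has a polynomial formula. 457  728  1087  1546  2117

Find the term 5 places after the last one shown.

7072

Δ: 271, 359, 459, 571
Δ²: 88, 100, 112
Δ³: 12, 12
The third differences are constant (12).
112 + 12 = 124;  571 + 124 = 695;  2117 + 695 = 2812
124 + 12 = 136;  695 + 136 = 831;  2812 + 831 = 3643
136 + 12 = 148;  831 + 148 = 979;  3643 + 979 = 4622
148 + 12 = 160;  979 + 160 = 1139;  4622 + 1139 = 5761
160 + 12 = 172;  1139 + 172 = 1311;  5761 + 1311 = 7072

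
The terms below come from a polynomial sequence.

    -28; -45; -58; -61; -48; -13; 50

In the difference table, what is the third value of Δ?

-3

First differences: -17, -13, -3, 13, 35, 63
Second differences: 4, 10, 16, 22, 28
Third differences: 6, 6, 6, 6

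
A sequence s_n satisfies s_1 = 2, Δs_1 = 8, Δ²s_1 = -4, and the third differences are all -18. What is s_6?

-178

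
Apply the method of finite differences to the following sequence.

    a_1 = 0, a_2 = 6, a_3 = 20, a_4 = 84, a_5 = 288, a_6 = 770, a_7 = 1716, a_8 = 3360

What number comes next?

D1: 6, 14, 64, 204, 482, 946, 1644
D2: 8, 50, 140, 278, 464, 698
D3: 42, 90, 138, 186, 234
D4: 48, 48, 48, 48
Fourth differences constant at 48.
234 + 48 = 282;  698 + 282 = 980;  1644 + 980 = 2624;  3360 + 2624 = 5984

5984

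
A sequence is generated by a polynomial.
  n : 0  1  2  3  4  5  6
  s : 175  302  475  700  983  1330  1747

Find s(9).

First differences: 127 , 173 , 225 , 283 , 347 , 417
Second differences: 46 , 52 , 58 , 64 , 70
Third differences: 6 , 6 , 6 , 6
Third differences constant at 6.
70 + 6 = 76;  417 + 76 = 493;  1747 + 493 = 2240
76 + 6 = 82;  493 + 82 = 575;  2240 + 575 = 2815
82 + 6 = 88;  575 + 88 = 663;  2815 + 663 = 3478

3478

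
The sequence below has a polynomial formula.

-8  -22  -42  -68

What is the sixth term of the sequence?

-14, -20, -26
-6, -6
Constant second difference = -6, so extend:
-26 − 6 = -32;  -68 − 32 = -100
-32 − 6 = -38;  -100 − 38 = -138

-138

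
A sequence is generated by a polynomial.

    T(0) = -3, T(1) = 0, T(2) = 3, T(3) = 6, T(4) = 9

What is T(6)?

15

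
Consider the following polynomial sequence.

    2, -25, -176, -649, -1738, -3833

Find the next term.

-7420

Δ: -27  -151  -473  -1089  -2095
Δ²: -124  -322  -616  -1006
Δ³: -198  -294  -390
Δ⁴: -96  -96
The fourth differences are constant (-96).
-390 − 96 = -486;  -1006 − 486 = -1492;  -2095 − 1492 = -3587;  -3833 − 3587 = -7420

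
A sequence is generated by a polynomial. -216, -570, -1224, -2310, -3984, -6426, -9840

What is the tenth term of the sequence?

-354, -654, -1086, -1674, -2442, -3414
-300, -432, -588, -768, -972
-132, -156, -180, -204
-24, -24, -24
Constant fourth difference = -24, so extend:
-204 − 24 = -228;  -972 − 228 = -1200;  -3414 − 1200 = -4614;  -9840 − 4614 = -14454
-228 − 24 = -252;  -1200 − 252 = -1452;  -4614 − 1452 = -6066;  -14454 − 6066 = -20520
-252 − 24 = -276;  -1452 − 276 = -1728;  -6066 − 1728 = -7794;  -20520 − 7794 = -28314

-28314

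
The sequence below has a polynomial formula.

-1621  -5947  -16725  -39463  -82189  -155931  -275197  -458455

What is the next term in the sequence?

-728613

-4326  -10778  -22738  -42726  -73742  -119266  -183258
-6452  -11960  -19988  -31016  -45524  -63992
-5508  -8028  -11028  -14508  -18468
-2520  -3000  -3480  -3960
-480  -480  -480
Constant fifth difference = -480, so extend:
-3960 − 480 = -4440;  -18468 − 4440 = -22908;  -63992 − 22908 = -86900;  -183258 − 86900 = -270158;  -458455 − 270158 = -728613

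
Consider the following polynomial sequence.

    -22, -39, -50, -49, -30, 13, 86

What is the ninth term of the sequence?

346

Δ: -17 , -11 , 1 , 19 , 43 , 73
Δ²: 6 , 12 , 18 , 24 , 30
Δ³: 6 , 6 , 6 , 6
The third differences are constant (6).
30 + 6 = 36;  73 + 36 = 109;  86 + 109 = 195
36 + 6 = 42;  109 + 42 = 151;  195 + 151 = 346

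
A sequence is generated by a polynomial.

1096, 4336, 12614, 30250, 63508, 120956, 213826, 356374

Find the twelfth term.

3240 , 8278 , 17636 , 33258 , 57448 , 92870 , 142548
5038 , 9358 , 15622 , 24190 , 35422 , 49678
4320 , 6264 , 8568 , 11232 , 14256
1944 , 2304 , 2664 , 3024
360 , 360 , 360
Constant fifth difference = 360, so extend:
3024 + 360 = 3384;  14256 + 3384 = 17640;  49678 + 17640 = 67318;  142548 + 67318 = 209866;  356374 + 209866 = 566240
3384 + 360 = 3744;  17640 + 3744 = 21384;  67318 + 21384 = 88702;  209866 + 88702 = 298568;  566240 + 298568 = 864808
3744 + 360 = 4104;  21384 + 4104 = 25488;  88702 + 25488 = 114190;  298568 + 114190 = 412758;  864808 + 412758 = 1277566
4104 + 360 = 4464;  25488 + 4464 = 29952;  114190 + 29952 = 144142;  412758 + 144142 = 556900;  1277566 + 556900 = 1834466

1834466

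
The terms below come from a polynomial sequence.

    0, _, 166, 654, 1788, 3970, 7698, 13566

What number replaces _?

Using the last 6 terms:
First differences: 488, 1134, 2182, 3728, 5868
Second differences: 646, 1048, 1546, 2140
Third differences: 402, 498, 594
Fourth differences: 96, 96
Constant fourth difference = 96.
Extend backward: 402 − 96 = 306;  646 − 306 = 340;  488 − 340 = 148;  166 − 148 = 18

18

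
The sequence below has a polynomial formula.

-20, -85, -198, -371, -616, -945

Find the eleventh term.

-4270

First differences: -65, -113, -173, -245, -329
Second differences: -48, -60, -72, -84
Third differences: -12, -12, -12
Constant third difference = -12, so extend:
-84 − 12 = -96;  -329 − 96 = -425;  -945 − 425 = -1370
-96 − 12 = -108;  -425 − 108 = -533;  -1370 − 533 = -1903
-108 − 12 = -120;  -533 − 120 = -653;  -1903 − 653 = -2556
-120 − 12 = -132;  -653 − 132 = -785;  -2556 − 785 = -3341
-132 − 12 = -144;  -785 − 144 = -929;  -3341 − 929 = -4270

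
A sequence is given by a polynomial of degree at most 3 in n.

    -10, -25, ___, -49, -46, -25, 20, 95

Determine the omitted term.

-40

Using the last 5 terms:
First differences: 3, 21, 45, 75
Second differences: 18, 24, 30
Third differences: 6, 6
Constant third difference = 6.
Extend backward: 18 − 6 = 12;  3 − 12 = -9;  -49 + 9 = -40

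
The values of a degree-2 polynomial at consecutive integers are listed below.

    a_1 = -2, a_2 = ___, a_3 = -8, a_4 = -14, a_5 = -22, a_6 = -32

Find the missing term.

-4

Using the last 4 terms:
Δ: -6, -8, -10
Δ²: -2, -2
Constant second difference = -2.
Extend backward: -6 + 2 = -4;  -8 + 4 = -4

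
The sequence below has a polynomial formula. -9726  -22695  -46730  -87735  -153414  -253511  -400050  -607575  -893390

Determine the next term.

-1277799

First differences: -12969, -24035, -41005, -65679, -100097, -146539, -207525, -285815
Second differences: -11066, -16970, -24674, -34418, -46442, -60986, -78290
Third differences: -5904, -7704, -9744, -12024, -14544, -17304
Fourth differences: -1800, -2040, -2280, -2520, -2760
Fifth differences: -240, -240, -240, -240
Fifth differences constant at -240.
-2760 − 240 = -3000;  -17304 − 3000 = -20304;  -78290 − 20304 = -98594;  -285815 − 98594 = -384409;  -893390 − 384409 = -1277799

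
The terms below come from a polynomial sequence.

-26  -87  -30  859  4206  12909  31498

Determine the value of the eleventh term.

D1: -61  57  889  3347  8703  18589
D2: 118  832  2458  5356  9886
D3: 714  1626  2898  4530
D4: 912  1272  1632
D5: 360  360
Constant fifth difference = 360, so extend:
1632 + 360 = 1992;  4530 + 1992 = 6522;  9886 + 6522 = 16408;  18589 + 16408 = 34997;  31498 + 34997 = 66495
1992 + 360 = 2352;  6522 + 2352 = 8874;  16408 + 8874 = 25282;  34997 + 25282 = 60279;  66495 + 60279 = 126774
2352 + 360 = 2712;  8874 + 2712 = 11586;  25282 + 11586 = 36868;  60279 + 36868 = 97147;  126774 + 97147 = 223921
2712 + 360 = 3072;  11586 + 3072 = 14658;  36868 + 14658 = 51526;  97147 + 51526 = 148673;  223921 + 148673 = 372594

372594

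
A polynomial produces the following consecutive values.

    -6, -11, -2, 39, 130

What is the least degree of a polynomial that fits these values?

First differences: -5, 9, 41, 91
Second differences: 14, 32, 50
Third differences: 18, 18
The third differences are constant, so the polynomial has degree 3.

3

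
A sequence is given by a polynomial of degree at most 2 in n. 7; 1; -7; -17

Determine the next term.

-29

Δ: -6  -8  -10
Δ²: -2  -2
Constant second difference = -2, so extend:
-10 − 2 = -12;  -17 − 12 = -29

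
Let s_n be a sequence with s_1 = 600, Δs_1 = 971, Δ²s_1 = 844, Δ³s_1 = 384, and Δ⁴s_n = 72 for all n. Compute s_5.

Build the table forward from the leading diagonal:
Δ⁴: 72, 72, 72, 72, 72
Δ³: 384, 456, 528, 600, 672
Δ²: 844, 1228, 1684, 2212, 2812
Δ: 971, 1815, 3043, 4727, 6939
s: 600, 1571, 3386, 6429, 11156

11156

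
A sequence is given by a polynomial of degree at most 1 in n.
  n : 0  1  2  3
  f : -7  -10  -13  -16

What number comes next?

-19

D1: -3 , -3 , -3
Constant first difference = -3, so extend:
-16 − 3 = -19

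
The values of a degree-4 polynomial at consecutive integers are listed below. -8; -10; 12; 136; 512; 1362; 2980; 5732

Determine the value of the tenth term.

16462

-2  22  124  376  850  1618  2752
24  102  252  474  768  1134
78  150  222  294  366
72  72  72  72
Fourth differences constant at 72.
366 + 72 = 438;  1134 + 438 = 1572;  2752 + 1572 = 4324;  5732 + 4324 = 10056
438 + 72 = 510;  1572 + 510 = 2082;  4324 + 2082 = 6406;  10056 + 6406 = 16462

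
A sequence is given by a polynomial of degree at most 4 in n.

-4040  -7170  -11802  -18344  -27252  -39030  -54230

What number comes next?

-73452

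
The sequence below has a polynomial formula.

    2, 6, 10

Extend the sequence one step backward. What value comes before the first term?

-2

D1: 4, 4
The first differences are constant at 4.
Work back: 2 − 4 = -2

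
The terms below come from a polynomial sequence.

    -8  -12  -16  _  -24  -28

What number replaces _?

-20

Using the first 3 terms:
-4  -4
Constant first difference = -4.
Extend forward: -16 − 4 = -20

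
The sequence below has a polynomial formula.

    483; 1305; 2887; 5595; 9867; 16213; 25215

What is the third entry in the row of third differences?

D1: 822, 1582, 2708, 4272, 6346, 9002
D2: 760, 1126, 1564, 2074, 2656
D3: 366, 438, 510, 582
D4: 72, 72, 72

510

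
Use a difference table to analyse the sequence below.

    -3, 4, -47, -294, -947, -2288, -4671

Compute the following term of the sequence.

7, -51, -247, -653, -1341, -2383
-58, -196, -406, -688, -1042
-138, -210, -282, -354
-72, -72, -72
The fourth differences are constant (-72).
-354 − 72 = -426;  -1042 − 426 = -1468;  -2383 − 1468 = -3851;  -4671 − 3851 = -8522

-8522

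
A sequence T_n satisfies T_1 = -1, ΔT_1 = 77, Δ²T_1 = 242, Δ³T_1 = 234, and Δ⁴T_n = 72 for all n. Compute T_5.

2767

Build the table forward from the leading diagonal:
Δ⁴: 72, 72, 72, 72, 72
Δ³: 234, 306, 378, 450, 522
Δ²: 242, 476, 782, 1160, 1610
Δ: 77, 319, 795, 1577, 2737
T: -1, 76, 395, 1190, 2767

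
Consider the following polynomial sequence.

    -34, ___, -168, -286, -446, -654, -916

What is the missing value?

-86

Using the last 5 terms:
-118, -160, -208, -262
-42, -48, -54
-6, -6
Constant third difference = -6.
Extend backward: -42 + 6 = -36;  -118 + 36 = -82;  -168 + 82 = -86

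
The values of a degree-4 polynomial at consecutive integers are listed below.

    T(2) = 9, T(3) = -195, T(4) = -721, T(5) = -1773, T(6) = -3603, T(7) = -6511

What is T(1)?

47

Δ: -204, -526, -1052, -1830, -2908
Δ²: -322, -526, -778, -1078
Δ³: -204, -252, -300
Δ⁴: -48, -48
The fourth differences are constant at -48.
Work back: -204 + 48 = -156;  -322 + 156 = -166;  -204 + 166 = -38;  9 + 38 = 47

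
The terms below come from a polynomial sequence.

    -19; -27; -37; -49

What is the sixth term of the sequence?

-79

D1: -8, -10, -12
D2: -2, -2
Second differences constant at -2.
-12 − 2 = -14;  -49 − 14 = -63
-14 − 2 = -16;  -63 − 16 = -79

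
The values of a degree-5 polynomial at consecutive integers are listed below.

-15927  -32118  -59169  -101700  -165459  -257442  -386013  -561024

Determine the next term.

Δ: -16191  -27051  -42531  -63759  -91983  -128571  -175011
Δ²: -10860  -15480  -21228  -28224  -36588  -46440
Δ³: -4620  -5748  -6996  -8364  -9852
Δ⁴: -1128  -1248  -1368  -1488
Δ⁵: -120  -120  -120
Constant fifth difference = -120, so extend:
-1488 − 120 = -1608;  -9852 − 1608 = -11460;  -46440 − 11460 = -57900;  -175011 − 57900 = -232911;  -561024 − 232911 = -793935

-793935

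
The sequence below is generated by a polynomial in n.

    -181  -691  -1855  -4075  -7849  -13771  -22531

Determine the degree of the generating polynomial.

4

Δ: -510, -1164, -2220, -3774, -5922, -8760
Δ²: -654, -1056, -1554, -2148, -2838
Δ³: -402, -498, -594, -690
Δ⁴: -96, -96, -96
The fourth differences are constant, so the polynomial has degree 4.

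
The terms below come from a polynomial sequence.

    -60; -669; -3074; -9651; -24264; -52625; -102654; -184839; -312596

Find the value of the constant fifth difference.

D1: -609, -2405, -6577, -14613, -28361, -50029, -82185, -127757
D2: -1796, -4172, -8036, -13748, -21668, -32156, -45572
D3: -2376, -3864, -5712, -7920, -10488, -13416
D4: -1488, -1848, -2208, -2568, -2928
D5: -360, -360, -360, -360

-360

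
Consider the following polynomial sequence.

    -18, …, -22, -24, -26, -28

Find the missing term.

Using the last 4 terms:
First differences: -2, -2, -2
Constant first difference = -2.
Extend backward: -22 + 2 = -20

-20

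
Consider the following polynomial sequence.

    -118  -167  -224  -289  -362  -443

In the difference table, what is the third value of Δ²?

-8

D1: -49, -57, -65, -73, -81
D2: -8, -8, -8, -8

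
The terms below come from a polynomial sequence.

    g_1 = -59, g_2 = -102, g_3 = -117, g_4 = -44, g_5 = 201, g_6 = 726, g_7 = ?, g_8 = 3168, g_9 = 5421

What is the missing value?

1663

Using the first 6 terms:
-43  -15  73  245  525
28  88  172  280
60  84  108
24  24
Constant fourth difference = 24.
Extend forward: 108 + 24 = 132;  280 + 132 = 412;  525 + 412 = 937;  726 + 937 = 1663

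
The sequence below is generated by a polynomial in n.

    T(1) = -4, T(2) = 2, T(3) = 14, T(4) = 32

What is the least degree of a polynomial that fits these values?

2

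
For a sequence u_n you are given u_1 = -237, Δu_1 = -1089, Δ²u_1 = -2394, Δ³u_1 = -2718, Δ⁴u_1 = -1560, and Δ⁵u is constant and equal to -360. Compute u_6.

Build the table forward from the leading diagonal:
D5: -360  -360  -360  -360  -360  -360
D4: -1560  -1920  -2280  -2640  -3000  -3360
D3: -2718  -4278  -6198  -8478  -11118  -14118
D2: -2394  -5112  -9390  -15588  -24066  -35184
D1: -1089  -3483  -8595  -17985  -33573  -57639
u: -237  -1326  -4809  -13404  -31389  -64962

-64962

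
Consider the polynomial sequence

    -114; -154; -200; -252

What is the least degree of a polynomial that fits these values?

2

D1: -40, -46, -52
D2: -6, -6
The second differences are constant, so the polynomial has degree 2.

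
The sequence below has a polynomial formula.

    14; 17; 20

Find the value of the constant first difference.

3

First differences: 3, 3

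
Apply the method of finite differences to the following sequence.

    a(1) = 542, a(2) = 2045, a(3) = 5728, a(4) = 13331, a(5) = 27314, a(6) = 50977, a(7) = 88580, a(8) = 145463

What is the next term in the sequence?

D1: 1503  3683  7603  13983  23663  37603  56883
D2: 2180  3920  6380  9680  13940  19280
D3: 1740  2460  3300  4260  5340
D4: 720  840  960  1080
D5: 120  120  120
Constant fifth difference = 120, so extend:
1080 + 120 = 1200;  5340 + 1200 = 6540;  19280 + 6540 = 25820;  56883 + 25820 = 82703;  145463 + 82703 = 228166

228166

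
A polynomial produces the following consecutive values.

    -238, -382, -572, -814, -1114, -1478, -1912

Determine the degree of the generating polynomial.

3

First differences: -144, -190, -242, -300, -364, -434
Second differences: -46, -52, -58, -64, -70
Third differences: -6, -6, -6, -6
The third differences are constant, so the polynomial has degree 3.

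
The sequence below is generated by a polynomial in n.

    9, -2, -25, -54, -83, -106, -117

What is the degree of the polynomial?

First differences: -11, -23, -29, -29, -23, -11
Second differences: -12, -6, 0, 6, 12
Third differences: 6, 6, 6, 6
The third differences are constant, so the polynomial has degree 3.

3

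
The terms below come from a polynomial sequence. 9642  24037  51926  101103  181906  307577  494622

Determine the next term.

14395, 27889, 49177, 80803, 125671, 187045
13494, 21288, 31626, 44868, 61374
7794, 10338, 13242, 16506
2544, 2904, 3264
360, 360
Fifth differences constant at 360.
3264 + 360 = 3624;  16506 + 3624 = 20130;  61374 + 20130 = 81504;  187045 + 81504 = 268549;  494622 + 268549 = 763171

763171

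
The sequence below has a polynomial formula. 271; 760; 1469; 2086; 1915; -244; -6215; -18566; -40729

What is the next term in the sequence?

-77120

Δ: 489, 709, 617, -171, -2159, -5971, -12351, -22163
Δ²: 220, -92, -788, -1988, -3812, -6380, -9812
Δ³: -312, -696, -1200, -1824, -2568, -3432
Δ⁴: -384, -504, -624, -744, -864
Δ⁵: -120, -120, -120, -120
The fifth differences are constant (-120).
-864 − 120 = -984;  -3432 − 984 = -4416;  -9812 − 4416 = -14228;  -22163 − 14228 = -36391;  -40729 − 36391 = -77120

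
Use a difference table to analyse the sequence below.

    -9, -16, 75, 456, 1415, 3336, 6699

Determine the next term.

12080

First differences: -7, 91, 381, 959, 1921, 3363
Second differences: 98, 290, 578, 962, 1442
Third differences: 192, 288, 384, 480
Fourth differences: 96, 96, 96
Constant fourth difference = 96, so extend:
480 + 96 = 576;  1442 + 576 = 2018;  3363 + 2018 = 5381;  6699 + 5381 = 12080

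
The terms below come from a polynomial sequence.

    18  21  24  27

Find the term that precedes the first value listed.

15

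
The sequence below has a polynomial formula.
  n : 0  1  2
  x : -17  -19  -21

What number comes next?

First differences: -2, -2
The first differences are constant (-2).
-21 − 2 = -23

-23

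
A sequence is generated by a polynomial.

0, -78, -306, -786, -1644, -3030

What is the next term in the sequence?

D1: -78 , -228 , -480 , -858 , -1386
D2: -150 , -252 , -378 , -528
D3: -102 , -126 , -150
D4: -24 , -24
Constant fourth difference = -24, so extend:
-150 − 24 = -174;  -528 − 174 = -702;  -1386 − 702 = -2088;  -3030 − 2088 = -5118

-5118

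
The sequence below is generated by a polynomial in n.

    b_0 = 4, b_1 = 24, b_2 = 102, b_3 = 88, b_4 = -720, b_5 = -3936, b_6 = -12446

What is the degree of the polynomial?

Δ: 20, 78, -14, -808, -3216, -8510
Δ²: 58, -92, -794, -2408, -5294
Δ³: -150, -702, -1614, -2886
Δ⁴: -552, -912, -1272
Δ⁵: -360, -360
The fifth differences are constant, so the polynomial has degree 5.

5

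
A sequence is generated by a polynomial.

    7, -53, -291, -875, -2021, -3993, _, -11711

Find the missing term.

-7103

Using the first 6 terms:
D1: -60, -238, -584, -1146, -1972
D2: -178, -346, -562, -826
D3: -168, -216, -264
D4: -48, -48
Constant fourth difference = -48.
Extend forward: -264 − 48 = -312;  -826 − 312 = -1138;  -1972 − 1138 = -3110;  -3993 − 3110 = -7103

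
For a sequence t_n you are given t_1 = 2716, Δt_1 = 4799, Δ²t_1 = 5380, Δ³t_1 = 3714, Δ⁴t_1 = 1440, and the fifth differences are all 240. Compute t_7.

Build the table forward from the leading diagonal:
Fifth differences: 240, 240, 240, 240, 240, 240, 240
Fourth differences: 1440, 1680, 1920, 2160, 2400, 2640, 2880
Third differences: 3714, 5154, 6834, 8754, 10914, 13314, 15954
Second differences: 5380, 9094, 14248, 21082, 29836, 40750, 54064
First differences: 4799, 10179, 19273, 33521, 54603, 84439, 125189
t: 2716, 7515, 17694, 36967, 70488, 125091, 209530

209530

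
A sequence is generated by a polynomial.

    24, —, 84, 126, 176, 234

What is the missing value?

Using the last 4 terms:
Δ: 42, 50, 58
Δ²: 8, 8
Constant second difference = 8.
Extend backward: 42 − 8 = 34;  84 − 34 = 50

50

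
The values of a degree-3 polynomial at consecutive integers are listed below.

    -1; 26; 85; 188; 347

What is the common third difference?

12

Δ: 27, 59, 103, 159
Δ²: 32, 44, 56
Δ³: 12, 12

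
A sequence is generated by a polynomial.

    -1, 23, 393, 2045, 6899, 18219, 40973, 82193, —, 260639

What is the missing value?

Using the first 8 terms:
24, 370, 1652, 4854, 11320, 22754, 41220
346, 1282, 3202, 6466, 11434, 18466
936, 1920, 3264, 4968, 7032
984, 1344, 1704, 2064
360, 360, 360
Constant fifth difference = 360.
Extend forward: 2064 + 360 = 2424;  7032 + 2424 = 9456;  18466 + 9456 = 27922;  41220 + 27922 = 69142;  82193 + 69142 = 151335

151335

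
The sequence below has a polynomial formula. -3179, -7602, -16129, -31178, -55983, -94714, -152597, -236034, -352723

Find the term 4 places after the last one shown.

-1358039

Δ: -4423, -8527, -15049, -24805, -38731, -57883, -83437, -116689
Δ²: -4104, -6522, -9756, -13926, -19152, -25554, -33252
Δ³: -2418, -3234, -4170, -5226, -6402, -7698
Δ⁴: -816, -936, -1056, -1176, -1296
Δ⁵: -120, -120, -120, -120
The fifth differences are constant (-120).
-1296 − 120 = -1416;  -7698 − 1416 = -9114;  -33252 − 9114 = -42366;  -116689 − 42366 = -159055;  -352723 − 159055 = -511778
-1416 − 120 = -1536;  -9114 − 1536 = -10650;  -42366 − 10650 = -53016;  -159055 − 53016 = -212071;  -511778 − 212071 = -723849
-1536 − 120 = -1656;  -10650 − 1656 = -12306;  -53016 − 12306 = -65322;  -212071 − 65322 = -277393;  -723849 − 277393 = -1001242
-1656 − 120 = -1776;  -12306 − 1776 = -14082;  -65322 − 14082 = -79404;  -277393 − 79404 = -356797;  -1001242 − 356797 = -1358039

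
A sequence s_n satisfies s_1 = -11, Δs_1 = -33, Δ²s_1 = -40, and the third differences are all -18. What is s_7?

Build the table forward from the leading diagonal:
Third differences: -18, -18, -18, -18, -18, -18, -18
Second differences: -40, -58, -76, -94, -112, -130, -148
First differences: -33, -73, -131, -207, -301, -413, -543
s: -11, -44, -117, -248, -455, -756, -1169

-1169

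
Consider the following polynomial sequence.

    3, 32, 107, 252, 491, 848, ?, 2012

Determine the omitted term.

Using the first 6 terms:
D1: 29  75  145  239  357
D2: 46  70  94  118
D3: 24  24  24
Constant third difference = 24.
Extend forward: 118 + 24 = 142;  357 + 142 = 499;  848 + 499 = 1347

1347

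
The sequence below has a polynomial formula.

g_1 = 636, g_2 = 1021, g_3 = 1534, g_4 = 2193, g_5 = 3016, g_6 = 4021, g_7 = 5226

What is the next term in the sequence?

First differences: 385 , 513 , 659 , 823 , 1005 , 1205
Second differences: 128 , 146 , 164 , 182 , 200
Third differences: 18 , 18 , 18 , 18
Constant third difference = 18, so extend:
200 + 18 = 218;  1205 + 218 = 1423;  5226 + 1423 = 6649

6649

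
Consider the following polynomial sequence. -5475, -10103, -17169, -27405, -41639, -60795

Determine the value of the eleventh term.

-4628 , -7066 , -10236 , -14234 , -19156
-2438 , -3170 , -3998 , -4922
-732 , -828 , -924
-96 , -96
Constant fourth difference = -96, so extend:
-924 − 96 = -1020;  -4922 − 1020 = -5942;  -19156 − 5942 = -25098;  -60795 − 25098 = -85893
-1020 − 96 = -1116;  -5942 − 1116 = -7058;  -25098 − 7058 = -32156;  -85893 − 32156 = -118049
-1116 − 96 = -1212;  -7058 − 1212 = -8270;  -32156 − 8270 = -40426;  -118049 − 40426 = -158475
-1212 − 96 = -1308;  -8270 − 1308 = -9578;  -40426 − 9578 = -50004;  -158475 − 50004 = -208479
-1308 − 96 = -1404;  -9578 − 1404 = -10982;  -50004 − 10982 = -60986;  -208479 − 60986 = -269465

-269465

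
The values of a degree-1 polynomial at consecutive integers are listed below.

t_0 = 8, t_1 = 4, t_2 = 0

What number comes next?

D1: -4, -4
Constant first difference = -4, so extend:
0 − 4 = -4

-4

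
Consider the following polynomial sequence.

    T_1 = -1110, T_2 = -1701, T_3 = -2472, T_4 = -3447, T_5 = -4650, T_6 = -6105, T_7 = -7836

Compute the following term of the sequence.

-9867

First differences: -591, -771, -975, -1203, -1455, -1731
Second differences: -180, -204, -228, -252, -276
Third differences: -24, -24, -24, -24
The third differences are constant (-24).
-276 − 24 = -300;  -1731 − 300 = -2031;  -7836 − 2031 = -9867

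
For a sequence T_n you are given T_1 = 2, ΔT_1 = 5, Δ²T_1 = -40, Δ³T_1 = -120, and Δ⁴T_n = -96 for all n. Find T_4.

Build the table forward from the leading diagonal:
Fourth differences: -96  -96  -96  -96
Third differences: -120  -216  -312  -408
Second differences: -40  -160  -376  -688
First differences: 5  -35  -195  -571
T: 2  7  -28  -223

-223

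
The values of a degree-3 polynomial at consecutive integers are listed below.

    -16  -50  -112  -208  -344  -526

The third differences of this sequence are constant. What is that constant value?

First differences: -34, -62, -96, -136, -182
Second differences: -28, -34, -40, -46
Third differences: -6, -6, -6

-6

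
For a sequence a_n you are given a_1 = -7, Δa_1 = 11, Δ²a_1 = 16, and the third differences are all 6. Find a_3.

31

Build the table forward from the leading diagonal:
Δ³: 6  6  6
Δ²: 16  22  28
Δ: 11  27  49
a: -7  4  31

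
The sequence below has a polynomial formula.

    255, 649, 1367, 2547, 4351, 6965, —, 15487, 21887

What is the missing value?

10599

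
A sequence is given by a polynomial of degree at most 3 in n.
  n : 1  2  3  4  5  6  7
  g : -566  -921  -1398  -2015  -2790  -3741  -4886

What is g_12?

Δ: -355, -477, -617, -775, -951, -1145
Δ²: -122, -140, -158, -176, -194
Δ³: -18, -18, -18, -18
Constant third difference = -18, so extend:
-194 − 18 = -212;  -1145 − 212 = -1357;  -4886 − 1357 = -6243
-212 − 18 = -230;  -1357 − 230 = -1587;  -6243 − 1587 = -7830
-230 − 18 = -248;  -1587 − 248 = -1835;  -7830 − 1835 = -9665
-248 − 18 = -266;  -1835 − 266 = -2101;  -9665 − 2101 = -11766
-266 − 18 = -284;  -2101 − 284 = -2385;  -11766 − 2385 = -14151

-14151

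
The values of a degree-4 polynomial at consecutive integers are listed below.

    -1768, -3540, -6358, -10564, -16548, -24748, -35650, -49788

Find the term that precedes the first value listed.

-748

First differences: -1772  -2818  -4206  -5984  -8200  -10902  -14138
Second differences: -1046  -1388  -1778  -2216  -2702  -3236
Third differences: -342  -390  -438  -486  -534
Fourth differences: -48  -48  -48  -48
The fourth differences are constant at -48.
Work back: -342 + 48 = -294;  -1046 + 294 = -752;  -1772 + 752 = -1020;  -1768 + 1020 = -748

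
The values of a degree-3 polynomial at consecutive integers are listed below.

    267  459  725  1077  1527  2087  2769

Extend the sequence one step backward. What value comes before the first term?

137

192  266  352  450  560  682
74  86  98  110  122
12  12  12  12
The third differences are constant at 12.
Work back: 74 − 12 = 62;  192 − 62 = 130;  267 − 130 = 137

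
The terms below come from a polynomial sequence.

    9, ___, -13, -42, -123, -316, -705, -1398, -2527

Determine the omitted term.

Using the last 7 terms:
D1: -29, -81, -193, -389, -693, -1129
D2: -52, -112, -196, -304, -436
D3: -60, -84, -108, -132
D4: -24, -24, -24
Constant fourth difference = -24.
Extend backward: -60 + 24 = -36;  -52 + 36 = -16;  -29 + 16 = -13;  -13 + 13 = 0

0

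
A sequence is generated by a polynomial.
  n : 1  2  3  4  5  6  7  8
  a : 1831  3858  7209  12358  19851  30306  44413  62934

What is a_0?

D1: 2027  3351  5149  7493  10455  14107  18521
D2: 1324  1798  2344  2962  3652  4414
D3: 474  546  618  690  762
D4: 72  72  72  72
The fourth differences are constant at 72.
Work back: 474 − 72 = 402;  1324 − 402 = 922;  2027 − 922 = 1105;  1831 − 1105 = 726

726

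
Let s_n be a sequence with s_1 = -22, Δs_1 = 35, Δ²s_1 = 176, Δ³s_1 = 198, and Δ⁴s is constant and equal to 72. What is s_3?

Build the table forward from the leading diagonal:
Δ⁴: 72  72  72
Δ³: 198  270  342
Δ²: 176  374  644
Δ: 35  211  585
s: -22  13  224

224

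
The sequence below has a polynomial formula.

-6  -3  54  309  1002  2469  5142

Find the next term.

9549

D1: 3, 57, 255, 693, 1467, 2673
D2: 54, 198, 438, 774, 1206
D3: 144, 240, 336, 432
D4: 96, 96, 96
Fourth differences constant at 96.
432 + 96 = 528;  1206 + 528 = 1734;  2673 + 1734 = 4407;  5142 + 4407 = 9549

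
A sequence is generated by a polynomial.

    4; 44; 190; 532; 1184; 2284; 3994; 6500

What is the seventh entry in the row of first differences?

2506

D1: 40, 146, 342, 652, 1100, 1710, 2506
D2: 106, 196, 310, 448, 610, 796
D3: 90, 114, 138, 162, 186
D4: 24, 24, 24, 24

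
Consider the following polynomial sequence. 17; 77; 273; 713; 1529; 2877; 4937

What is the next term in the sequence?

7913

Δ: 60  196  440  816  1348  2060
Δ²: 136  244  376  532  712
Δ³: 108  132  156  180
Δ⁴: 24  24  24
Fourth differences constant at 24.
180 + 24 = 204;  712 + 204 = 916;  2060 + 916 = 2976;  4937 + 2976 = 7913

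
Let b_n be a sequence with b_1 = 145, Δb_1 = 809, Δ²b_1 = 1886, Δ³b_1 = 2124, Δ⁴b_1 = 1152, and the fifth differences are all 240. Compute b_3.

Build the table forward from the leading diagonal:
Δ⁵: 240, 240, 240
Δ⁴: 1152, 1392, 1632
Δ³: 2124, 3276, 4668
Δ²: 1886, 4010, 7286
Δ: 809, 2695, 6705
b: 145, 954, 3649

3649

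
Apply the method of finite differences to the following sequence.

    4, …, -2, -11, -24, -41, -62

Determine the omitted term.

Using the last 5 terms:
Δ: -9, -13, -17, -21
Δ²: -4, -4, -4
Constant second difference = -4.
Extend backward: -9 + 4 = -5;  -2 + 5 = 3

3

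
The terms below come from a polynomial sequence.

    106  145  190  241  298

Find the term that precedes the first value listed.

73

D1: 39  45  51  57
D2: 6  6  6
The second differences are constant at 6.
Work back: 39 − 6 = 33;  106 − 33 = 73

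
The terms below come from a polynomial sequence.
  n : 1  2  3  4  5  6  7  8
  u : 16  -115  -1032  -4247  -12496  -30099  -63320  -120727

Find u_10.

-131, -917, -3215, -8249, -17603, -33221, -57407
-786, -2298, -5034, -9354, -15618, -24186
-1512, -2736, -4320, -6264, -8568
-1224, -1584, -1944, -2304
-360, -360, -360
Fifth differences constant at -360.
-2304 − 360 = -2664;  -8568 − 2664 = -11232;  -24186 − 11232 = -35418;  -57407 − 35418 = -92825;  -120727 − 92825 = -213552
-2664 − 360 = -3024;  -11232 − 3024 = -14256;  -35418 − 14256 = -49674;  -92825 − 49674 = -142499;  -213552 − 142499 = -356051

-356051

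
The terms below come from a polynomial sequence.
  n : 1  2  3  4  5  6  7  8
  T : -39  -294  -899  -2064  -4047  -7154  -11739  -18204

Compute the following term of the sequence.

-26999

-255, -605, -1165, -1983, -3107, -4585, -6465
-350, -560, -818, -1124, -1478, -1880
-210, -258, -306, -354, -402
-48, -48, -48, -48
Fourth differences constant at -48.
-402 − 48 = -450;  -1880 − 450 = -2330;  -6465 − 2330 = -8795;  -18204 − 8795 = -26999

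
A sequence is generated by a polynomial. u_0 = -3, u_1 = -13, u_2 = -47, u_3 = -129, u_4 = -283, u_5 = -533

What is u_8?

-2099

D1: -10, -34, -82, -154, -250
D2: -24, -48, -72, -96
D3: -24, -24, -24
Third differences constant at -24.
-96 − 24 = -120;  -250 − 120 = -370;  -533 − 370 = -903
-120 − 24 = -144;  -370 − 144 = -514;  -903 − 514 = -1417
-144 − 24 = -168;  -514 − 168 = -682;  -1417 − 682 = -2099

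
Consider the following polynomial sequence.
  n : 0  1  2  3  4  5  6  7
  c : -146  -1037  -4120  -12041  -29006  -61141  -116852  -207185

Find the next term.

D1: -891, -3083, -7921, -16965, -32135, -55711, -90333
D2: -2192, -4838, -9044, -15170, -23576, -34622
D3: -2646, -4206, -6126, -8406, -11046
D4: -1560, -1920, -2280, -2640
D5: -360, -360, -360
Constant fifth difference = -360, so extend:
-2640 − 360 = -3000;  -11046 − 3000 = -14046;  -34622 − 14046 = -48668;  -90333 − 48668 = -139001;  -207185 − 139001 = -346186

-346186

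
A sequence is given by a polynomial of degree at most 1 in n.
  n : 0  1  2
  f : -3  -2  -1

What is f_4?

1

First differences: 1  1
First differences constant at 1.
-1 + 1 = 0
0 + 1 = 1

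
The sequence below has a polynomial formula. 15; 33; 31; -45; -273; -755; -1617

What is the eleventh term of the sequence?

-12225

First differences: 18, -2, -76, -228, -482, -862
Second differences: -20, -74, -152, -254, -380
Third differences: -54, -78, -102, -126
Fourth differences: -24, -24, -24
Constant fourth difference = -24, so extend:
-126 − 24 = -150;  -380 − 150 = -530;  -862 − 530 = -1392;  -1617 − 1392 = -3009
-150 − 24 = -174;  -530 − 174 = -704;  -1392 − 704 = -2096;  -3009 − 2096 = -5105
-174 − 24 = -198;  -704 − 198 = -902;  -2096 − 902 = -2998;  -5105 − 2998 = -8103
-198 − 24 = -222;  -902 − 222 = -1124;  -2998 − 1124 = -4122;  -8103 − 4122 = -12225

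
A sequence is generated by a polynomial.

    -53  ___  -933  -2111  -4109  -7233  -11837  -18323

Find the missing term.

-317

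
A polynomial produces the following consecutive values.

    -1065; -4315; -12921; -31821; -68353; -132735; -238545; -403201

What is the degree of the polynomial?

5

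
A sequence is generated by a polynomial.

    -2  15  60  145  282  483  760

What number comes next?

1125

17  45  85  137  201  277
28  40  52  64  76
12  12  12  12
Constant third difference = 12, so extend:
76 + 12 = 88;  277 + 88 = 365;  760 + 365 = 1125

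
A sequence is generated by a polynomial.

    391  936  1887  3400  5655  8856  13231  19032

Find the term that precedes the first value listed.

First differences: 545  951  1513  2255  3201  4375  5801
Second differences: 406  562  742  946  1174  1426
Third differences: 156  180  204  228  252
Fourth differences: 24  24  24  24
The fourth differences are constant at 24.
Work back: 156 − 24 = 132;  406 − 132 = 274;  545 − 274 = 271;  391 − 271 = 120

120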